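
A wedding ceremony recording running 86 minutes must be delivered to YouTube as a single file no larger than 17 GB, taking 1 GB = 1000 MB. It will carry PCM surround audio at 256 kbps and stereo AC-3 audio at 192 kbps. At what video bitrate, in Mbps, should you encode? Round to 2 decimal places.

25.91 Mbps

Budget: 17 GB = 136000.0 Mb.
86 min = 5160 s
Total bitrate budget: 136000.0 Mb / 5160 s = 26.357 Mbps.
Audio total: 256 + 192 = 448 kbps = 0.448 Mbps.
Video: 26.357 − 0.448 = 25.909 Mbps.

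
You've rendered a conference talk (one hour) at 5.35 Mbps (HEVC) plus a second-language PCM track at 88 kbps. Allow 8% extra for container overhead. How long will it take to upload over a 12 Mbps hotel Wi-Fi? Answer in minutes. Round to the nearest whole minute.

29 minutes

1 h = 3600 s
Audio: 88 kbps = 0.088 Mbps.
Total bitrate: 5.438 Mbps.
File: 5.438 Mbps × 3600 s = 19576.8 Mb.
With 8% container overhead: ×1.08. → 21142.9 Mb.
At 12 Mbps: 21142.9 / 12 = 1761.9 s ≈ 29.4 minutes.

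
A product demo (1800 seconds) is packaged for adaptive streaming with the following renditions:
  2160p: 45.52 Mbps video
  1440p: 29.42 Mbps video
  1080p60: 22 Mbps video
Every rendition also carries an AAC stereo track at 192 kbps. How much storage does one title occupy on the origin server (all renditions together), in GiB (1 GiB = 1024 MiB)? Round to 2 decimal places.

Audio: 192 kbps = 0.192 Mbps.
Sum of rendition bitrates: (45.52+0.192) + (29.42+0.192) + (22+0.192) = 97.516 Mbps.
× 1800 s = 175,529 Mb = 21,941 MB = 20.43 GiB.

20.43 GiB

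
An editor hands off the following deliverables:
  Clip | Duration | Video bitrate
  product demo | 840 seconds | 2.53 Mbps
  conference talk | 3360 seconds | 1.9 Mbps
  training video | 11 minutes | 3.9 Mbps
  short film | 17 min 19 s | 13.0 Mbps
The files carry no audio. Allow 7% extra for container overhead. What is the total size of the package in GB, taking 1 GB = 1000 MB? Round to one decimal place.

3.3 GB

product demo: 2.530 Mbps × 840 s × 1.07 = 2274.0 Mb
conference talk: 1.900 Mbps × 3360 s × 1.07 = 6830.9 Mb
training video: 3.900 Mbps × 660 s × 1.07 = 2754.2 Mb
short film: 13.000 Mbps × 1039 s × 1.07 = 14452.5 Mb
Total: 26311.5 Mb = 3288.9 MB.
= 3.289 GB.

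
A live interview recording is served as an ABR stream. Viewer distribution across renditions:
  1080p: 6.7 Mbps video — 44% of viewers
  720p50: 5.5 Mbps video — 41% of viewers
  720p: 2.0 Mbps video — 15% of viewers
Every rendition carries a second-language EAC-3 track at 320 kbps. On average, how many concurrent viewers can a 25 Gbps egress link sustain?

Audio: 320 kbps = 0.320 Mbps.
Average per-viewer bitrate: 0.44×7.020 + 0.41×5.820 + 0.15×2.320 = 5.823 Mbps.
25 Gbps = 25,000 Mbps; 25,000 / 5.823 = 4293.32 → 4293.

4293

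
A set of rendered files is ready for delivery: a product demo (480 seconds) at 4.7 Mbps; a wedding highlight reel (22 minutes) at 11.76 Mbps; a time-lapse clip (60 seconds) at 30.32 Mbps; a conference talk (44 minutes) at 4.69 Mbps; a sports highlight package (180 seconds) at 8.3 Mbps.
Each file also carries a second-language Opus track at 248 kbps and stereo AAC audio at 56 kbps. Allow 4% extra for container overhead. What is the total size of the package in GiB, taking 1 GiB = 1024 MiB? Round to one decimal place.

4.2 GiB

Audio total: 248 + 56 = 304 kbps = 0.304 Mbps.
product demo: 5.004 Mbps × 480 s × 1.04 = 2498.0 Mb
wedding highlight reel: 12.064 Mbps × 1320 s × 1.04 = 16561.5 Mb
time-lapse clip: 30.624 Mbps × 60 s × 1.04 = 1910.9 Mb
conference talk: 4.994 Mbps × 2640 s × 1.04 = 13711.5 Mb
sports highlight package: 8.604 Mbps × 180 s × 1.04 = 1610.7 Mb
Total: 36292.6 Mb = 4536.6 MB.
= 4.225 GiB.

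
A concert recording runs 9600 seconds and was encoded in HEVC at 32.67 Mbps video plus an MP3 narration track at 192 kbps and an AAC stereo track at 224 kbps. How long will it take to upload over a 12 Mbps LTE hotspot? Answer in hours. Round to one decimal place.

7.4 hours

Audio total: 192 + 224 = 416 kbps = 0.416 Mbps.
Total bitrate: 33.086 Mbps.
File: 33.086 Mbps × 9600 s = 317625.6 Mb.
At 12 Mbps: 317625.6 / 12 = 26468.8 s ≈ 7.35 hours.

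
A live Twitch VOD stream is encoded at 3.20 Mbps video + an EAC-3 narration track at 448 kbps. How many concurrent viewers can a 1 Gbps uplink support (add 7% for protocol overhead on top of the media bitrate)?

Audio: 448 kbps = 0.448 Mbps.
Per-viewer media rate: 3.648 Mbps.
On the wire with 7% overhead: 3.903 Mbps.
1 Gbps = 1,000 Mbps; 1,000 / 3.903 = 256.19 → 256 viewers.

256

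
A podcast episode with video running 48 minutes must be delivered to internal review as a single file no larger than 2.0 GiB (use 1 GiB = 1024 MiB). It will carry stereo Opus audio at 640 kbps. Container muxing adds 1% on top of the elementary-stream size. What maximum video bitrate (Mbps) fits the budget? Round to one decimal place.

5.3 Mbps

Budget: 2.0 GiB = 17179.9 Mb.
Stream payload after overhead: 17179.9 / 1.01 = 17009.8 Mb.
48 min = 2880 s
Total bitrate budget: 17009.8 Mb / 2880 s = 5.906 Mbps.
Audio: 640 kbps = 0.640 Mbps.
Video: 5.906 − 0.640 = 5.266 Mbps.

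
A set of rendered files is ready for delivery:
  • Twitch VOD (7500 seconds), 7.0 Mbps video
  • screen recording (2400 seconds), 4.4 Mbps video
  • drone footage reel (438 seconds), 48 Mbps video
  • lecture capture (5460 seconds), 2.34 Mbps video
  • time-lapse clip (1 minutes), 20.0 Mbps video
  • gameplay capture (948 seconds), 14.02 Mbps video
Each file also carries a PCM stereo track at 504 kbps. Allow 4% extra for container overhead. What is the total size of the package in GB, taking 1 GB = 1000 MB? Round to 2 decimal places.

Audio: 504 kbps = 0.504 Mbps.
Twitch VOD: 7.504 Mbps × 7500 s × 1.04 = 58531.2 Mb
screen recording: 4.904 Mbps × 2400 s × 1.04 = 12240.4 Mb
drone footage reel: 48.504 Mbps × 438 s × 1.04 = 22094.5 Mb
lecture capture: 2.844 Mbps × 5460 s × 1.04 = 16149.4 Mb
time-lapse clip: 20.504 Mbps × 60 s × 1.04 = 1279.4 Mb
gameplay capture: 14.524 Mbps × 948 s × 1.04 = 14319.5 Mb
Total: 124614.4 Mb = 15576.8 MB.
= 15.58 GB.

15.58 GB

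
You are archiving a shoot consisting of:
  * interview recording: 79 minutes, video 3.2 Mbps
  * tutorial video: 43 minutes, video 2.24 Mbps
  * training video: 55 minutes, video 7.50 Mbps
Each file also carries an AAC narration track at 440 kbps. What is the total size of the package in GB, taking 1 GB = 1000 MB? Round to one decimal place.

Audio: 440 kbps = 0.440 Mbps.
interview recording: 3.640 Mbps × 4740 s = 17253.6 Mb
tutorial video: 2.680 Mbps × 2580 s = 6914.4 Mb
training video: 7.940 Mbps × 3300 s = 26202.0 Mb
Total: 50370.0 Mb = 6296.2 MB.
= 6.296 GB.

6.3 GB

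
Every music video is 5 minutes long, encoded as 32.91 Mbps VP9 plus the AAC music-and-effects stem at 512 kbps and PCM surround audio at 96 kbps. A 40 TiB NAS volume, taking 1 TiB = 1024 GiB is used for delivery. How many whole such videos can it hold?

5 min = 300 s
Audio total: 512 + 96 = 608 kbps = 0.608 Mbps.
Total bitrate: 33.518 Mbps.
Per item: 33.518 Mbps × 300 s = 10,055 Mb = 1,257 MB.
Capacity: 40 TiB = 351,843,721 Mb; 34990.52 items → 34990 complete.

34990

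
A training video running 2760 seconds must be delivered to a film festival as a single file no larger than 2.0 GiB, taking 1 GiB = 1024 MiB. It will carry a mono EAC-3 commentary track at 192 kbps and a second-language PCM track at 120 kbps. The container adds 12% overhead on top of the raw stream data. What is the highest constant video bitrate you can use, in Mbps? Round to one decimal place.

5.2 Mbps

Budget: 2.0 GiB = 17179.9 Mb.
Stream payload after overhead: 17179.9 / 1.12 = 15339.2 Mb.
Total bitrate budget: 15339.2 Mb / 2760 s = 5.558 Mbps.
Audio total: 192 + 120 = 312 kbps = 0.312 Mbps.
Video: 5.558 − 0.312 = 5.246 Mbps.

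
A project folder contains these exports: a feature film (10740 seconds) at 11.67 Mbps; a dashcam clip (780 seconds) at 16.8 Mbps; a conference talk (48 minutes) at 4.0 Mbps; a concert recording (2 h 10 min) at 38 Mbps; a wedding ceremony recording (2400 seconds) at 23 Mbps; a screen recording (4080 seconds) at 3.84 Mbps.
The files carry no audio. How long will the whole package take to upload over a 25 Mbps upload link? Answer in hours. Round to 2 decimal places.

5.75 hours

feature film: 11.670 Mbps × 10740 s = 125335.8 Mb
dashcam clip: 16.800 Mbps × 780 s = 13104.0 Mb
conference talk: 4.000 Mbps × 2880 s = 11520.0 Mb
concert recording: 38.000 Mbps × 7800 s = 296400.0 Mb
wedding ceremony recording: 23.000 Mbps × 2400 s = 55200.0 Mb
screen recording: 3.840 Mbps × 4080 s = 15667.2 Mb
Total: 517227.0 Mb = 64653.4 MB.
At 25 Mbps: 517227.0 / 25 = 20689 s ≈ 5.75 hours.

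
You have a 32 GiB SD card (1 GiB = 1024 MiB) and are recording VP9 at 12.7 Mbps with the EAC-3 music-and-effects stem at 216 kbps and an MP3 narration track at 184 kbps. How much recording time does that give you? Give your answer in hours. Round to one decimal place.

5.8 hours

Audio total: 216 + 184 = 400 kbps = 0.400 Mbps.
Total bitrate: 12.7 + 0.400 = 13.100 Mbps.
Capacity: 32 GiB = 274,878 Mb.
Recording time: 274,878 / 13.100 = 20,983 s ≈ 5.83 hours.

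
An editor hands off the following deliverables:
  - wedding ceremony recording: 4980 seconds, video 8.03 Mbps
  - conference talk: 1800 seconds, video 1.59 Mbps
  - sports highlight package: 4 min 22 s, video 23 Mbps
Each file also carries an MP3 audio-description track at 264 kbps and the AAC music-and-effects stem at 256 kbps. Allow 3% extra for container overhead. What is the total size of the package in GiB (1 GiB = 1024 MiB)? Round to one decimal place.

Audio total: 264 + 256 = 520 kbps = 0.520 Mbps.
wedding ceremony recording: 8.550 Mbps × 4980 s × 1.03 = 43856.4 Mb
conference talk: 2.110 Mbps × 1800 s × 1.03 = 3911.9 Mb
sports highlight package: 23.520 Mbps × 262 s × 1.03 = 6347.1 Mb
Total: 54115.4 Mb = 6764.4 MB.
= 6.300 GiB.

6.3 GiB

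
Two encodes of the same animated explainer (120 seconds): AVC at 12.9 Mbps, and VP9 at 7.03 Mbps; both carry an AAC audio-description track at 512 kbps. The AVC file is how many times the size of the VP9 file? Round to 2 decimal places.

1.78

Audio: 512 kbps = 0.512 Mbps.
AVC: 13.412 Mbps × 120 s = 1609.4 Mb = 201.180 MB.
VP9: 7.542 Mbps × 120 s = 905.0 Mb = 113.130 MB.
Ratio: 201.180 / 113.130 = 1.778.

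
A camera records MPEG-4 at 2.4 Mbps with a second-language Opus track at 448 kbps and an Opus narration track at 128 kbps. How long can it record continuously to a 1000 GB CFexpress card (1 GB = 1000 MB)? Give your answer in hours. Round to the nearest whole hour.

Audio total: 448 + 128 = 576 kbps = 0.576 Mbps.
Total bitrate: 2.4 + 0.576 = 2.976 Mbps.
Capacity: 1000 GB = 8,000,000 Mb.
Recording time: 8,000,000 / 2.976 = 2,688,172 s ≈ 747 hours.

747 hours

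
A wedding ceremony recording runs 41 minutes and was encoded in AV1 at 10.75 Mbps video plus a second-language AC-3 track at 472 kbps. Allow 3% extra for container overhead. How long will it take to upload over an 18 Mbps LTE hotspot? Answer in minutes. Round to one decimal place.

26.3 minutes

41 min = 2460 s
Audio: 472 kbps = 0.472 Mbps.
Total bitrate: 11.222 Mbps.
File: 11.222 Mbps × 2460 s = 27606.1 Mb.
With 3% container overhead: ×1.03. → 28434.3 Mb.
At 18 Mbps: 28434.3 / 18 = 1579.7 s ≈ 26.3 minutes.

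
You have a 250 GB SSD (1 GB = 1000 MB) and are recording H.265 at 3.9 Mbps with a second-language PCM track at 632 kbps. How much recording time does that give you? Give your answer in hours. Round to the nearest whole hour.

123 hours

Audio: 632 kbps = 0.632 Mbps.
Total bitrate: 3.9 + 0.632 = 4.532 Mbps.
Capacity: 250 GB = 2,000,000 Mb.
Recording time: 2,000,000 / 4.532 = 441,306 s ≈ 123 hours.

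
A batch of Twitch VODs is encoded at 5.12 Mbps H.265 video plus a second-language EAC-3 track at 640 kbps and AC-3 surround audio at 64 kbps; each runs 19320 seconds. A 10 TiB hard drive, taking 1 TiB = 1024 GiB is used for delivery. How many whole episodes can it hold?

781

Audio total: 640 + 64 = 704 kbps = 0.704 Mbps.
Total bitrate: 5.824 Mbps.
Per item: 5.824 Mbps × 19320 s = 112,520 Mb = 14,065 MB.
Capacity: 10 TiB = 87,960,930 Mb; 781.74 items → 781 complete.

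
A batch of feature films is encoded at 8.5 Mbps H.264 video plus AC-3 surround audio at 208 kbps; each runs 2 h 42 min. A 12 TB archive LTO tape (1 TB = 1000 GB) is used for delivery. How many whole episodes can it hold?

2 h 42 min = 162 min = 9720 s
Audio: 208 kbps = 0.208 Mbps.
Total bitrate: 8.708 Mbps.
Per item: 8.708 Mbps × 9720 s = 84,642 Mb = 10,580 MB.
Capacity: 12 TB = 96,000,000 Mb; 1134.19 items → 1134 complete.

1134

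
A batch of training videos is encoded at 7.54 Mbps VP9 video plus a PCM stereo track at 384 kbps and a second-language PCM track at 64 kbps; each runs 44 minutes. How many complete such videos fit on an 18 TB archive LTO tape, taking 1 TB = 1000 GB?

6828

44 min = 2640 s
Audio total: 384 + 64 = 448 kbps = 0.448 Mbps.
Total bitrate: 7.988 Mbps.
Per item: 7.988 Mbps × 2640 s = 21,088 Mb = 2,636 MB.
Capacity: 18 TB = 144,000,000 Mb; 6828.42 items → 6828 complete.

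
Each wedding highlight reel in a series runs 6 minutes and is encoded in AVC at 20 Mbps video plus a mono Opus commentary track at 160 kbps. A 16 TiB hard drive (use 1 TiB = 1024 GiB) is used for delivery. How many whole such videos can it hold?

19391

6 min = 360 s
Audio: 160 kbps = 0.160 Mbps.
Total bitrate: 20.160 Mbps.
Per item: 20.160 Mbps × 360 s = 7,258 Mb = 907.2 MB.
Capacity: 16 TiB = 140,737,488 Mb; 19391.74 items → 19391 complete.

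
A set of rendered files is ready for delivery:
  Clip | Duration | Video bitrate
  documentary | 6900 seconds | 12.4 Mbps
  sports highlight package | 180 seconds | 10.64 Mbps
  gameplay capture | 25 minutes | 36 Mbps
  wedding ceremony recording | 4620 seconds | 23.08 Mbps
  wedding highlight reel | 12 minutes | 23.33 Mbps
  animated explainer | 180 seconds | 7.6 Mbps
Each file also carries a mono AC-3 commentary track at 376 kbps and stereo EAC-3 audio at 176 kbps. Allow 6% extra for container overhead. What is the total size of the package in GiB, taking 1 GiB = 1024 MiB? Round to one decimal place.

33.8 GiB

Audio total: 376 + 176 = 552 kbps = 0.552 Mbps.
documentary: 12.952 Mbps × 6900 s × 1.06 = 94730.9 Mb
sports highlight package: 11.192 Mbps × 180 s × 1.06 = 2135.4 Mb
gameplay capture: 36.552 Mbps × 1500 s × 1.06 = 58117.7 Mb
wedding ceremony recording: 23.632 Mbps × 4620 s × 1.06 = 115730.6 Mb
wedding highlight reel: 23.882 Mbps × 720 s × 1.06 = 18226.7 Mb
animated explainer: 8.152 Mbps × 180 s × 1.06 = 1555.4 Mb
Total: 290496.8 Mb = 36312.1 MB.
= 33.82 GiB.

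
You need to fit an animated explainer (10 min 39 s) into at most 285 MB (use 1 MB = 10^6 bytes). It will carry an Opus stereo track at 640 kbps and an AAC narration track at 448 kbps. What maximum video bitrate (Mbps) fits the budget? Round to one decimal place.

Budget: 285 MB = 2280.0 Mb.
10 min 39 s = 639 s
Total bitrate budget: 2280.0 Mb / 639 s = 3.568 Mbps.
Audio total: 640 + 448 = 1088 kbps = 1.088 Mbps.
Video: 3.568 − 1.088 = 2.480 Mbps.

2.5 Mbps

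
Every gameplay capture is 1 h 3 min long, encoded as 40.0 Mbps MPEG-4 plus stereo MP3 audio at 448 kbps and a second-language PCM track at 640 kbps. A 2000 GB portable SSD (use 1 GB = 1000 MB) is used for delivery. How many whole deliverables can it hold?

103

1 h 3 min = 63 min = 3780 s
Audio total: 448 + 640 = 1088 kbps = 1.088 Mbps.
Total bitrate: 41.088 Mbps.
Per item: 41.088 Mbps × 3780 s = 155,313 Mb = 19,414 MB.
Capacity: 2000 GB = 16,000,000 Mb; 103.02 items → 103 complete.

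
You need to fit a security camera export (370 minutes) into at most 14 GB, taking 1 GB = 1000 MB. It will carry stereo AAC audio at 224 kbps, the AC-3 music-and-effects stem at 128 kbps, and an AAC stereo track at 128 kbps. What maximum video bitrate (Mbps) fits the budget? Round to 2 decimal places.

Budget: 14 GB = 112000.0 Mb.
370 min = 22200 s
Total bitrate budget: 112000.0 Mb / 22200 s = 5.045 Mbps.
Audio total: 224 + 128 + 128 = 480 kbps = 0.480 Mbps.
Video: 5.045 − 0.480 = 4.565 Mbps.

4.57 Mbps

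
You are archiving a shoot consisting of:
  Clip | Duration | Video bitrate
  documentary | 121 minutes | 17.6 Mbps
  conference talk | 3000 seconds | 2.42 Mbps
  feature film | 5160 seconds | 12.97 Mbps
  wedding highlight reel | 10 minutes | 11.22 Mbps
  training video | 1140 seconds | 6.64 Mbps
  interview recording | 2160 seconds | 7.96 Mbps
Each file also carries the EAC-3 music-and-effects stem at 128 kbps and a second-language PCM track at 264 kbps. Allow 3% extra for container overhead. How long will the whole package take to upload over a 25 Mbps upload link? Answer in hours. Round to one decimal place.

2.8 hours

Audio total: 128 + 264 = 392 kbps = 0.392 Mbps.
documentary: 17.992 Mbps × 7260 s × 1.03 = 134540.6 Mb
conference talk: 2.812 Mbps × 3000 s × 1.03 = 8689.1 Mb
feature film: 13.362 Mbps × 5160 s × 1.03 = 71016.4 Mb
wedding highlight reel: 11.612 Mbps × 600 s × 1.03 = 7176.2 Mb
training video: 7.032 Mbps × 1140 s × 1.03 = 8257.0 Mb
interview recording: 8.352 Mbps × 2160 s × 1.03 = 18581.5 Mb
Total: 248260.7 Mb = 31032.6 MB.
At 25 Mbps: 248260.7 / 25 = 9930 s ≈ 2.76 hours.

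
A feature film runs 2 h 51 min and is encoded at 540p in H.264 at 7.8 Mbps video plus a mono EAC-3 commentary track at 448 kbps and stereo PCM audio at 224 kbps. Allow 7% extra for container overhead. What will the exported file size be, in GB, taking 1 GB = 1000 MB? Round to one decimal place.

11.6 GB

2 h 51 min = 171 min = 10260 s
Audio total: 448 + 224 = 672 kbps = 0.672 Mbps.
Total bitrate: 7.8 + 0.672 = 8.472 Mbps.
Stream data: 8.472 Mbps × 10260 s = 86922.7 Mb.
With 7% container overhead: ×1.07.
93,007 Mb ÷ 8 = 11,626 MB → 11.63 GB.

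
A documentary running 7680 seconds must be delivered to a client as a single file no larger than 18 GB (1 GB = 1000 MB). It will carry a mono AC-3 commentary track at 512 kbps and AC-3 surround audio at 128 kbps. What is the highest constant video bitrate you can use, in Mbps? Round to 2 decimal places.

18.11 Mbps

Budget: 18 GB = 144000.0 Mb.
Total bitrate budget: 144000.0 Mb / 7680 s = 18.750 Mbps.
Audio total: 512 + 128 = 640 kbps = 0.640 Mbps.
Video: 18.750 − 0.640 = 18.110 Mbps.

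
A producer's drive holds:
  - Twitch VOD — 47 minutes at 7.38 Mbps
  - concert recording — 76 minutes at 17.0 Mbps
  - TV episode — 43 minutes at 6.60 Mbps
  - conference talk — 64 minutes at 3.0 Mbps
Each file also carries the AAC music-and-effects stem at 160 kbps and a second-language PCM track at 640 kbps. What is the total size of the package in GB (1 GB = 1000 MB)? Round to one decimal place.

Audio total: 160 + 640 = 800 kbps = 0.800 Mbps.
Twitch VOD: 8.180 Mbps × 2820 s = 23067.6 Mb
concert recording: 17.800 Mbps × 4560 s = 81168.0 Mb
TV episode: 7.400 Mbps × 2580 s = 19092.0 Mb
conference talk: 3.800 Mbps × 3840 s = 14592.0 Mb
Total: 137919.6 Mb = 17240.0 MB.
= 17.24 GB.

17.2 GB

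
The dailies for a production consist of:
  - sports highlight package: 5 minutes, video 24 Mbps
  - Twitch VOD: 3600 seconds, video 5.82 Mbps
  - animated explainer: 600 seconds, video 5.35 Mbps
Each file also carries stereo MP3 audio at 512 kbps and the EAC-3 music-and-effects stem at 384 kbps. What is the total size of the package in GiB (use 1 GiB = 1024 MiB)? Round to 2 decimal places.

4.12 GiB

Audio total: 512 + 384 = 896 kbps = 0.896 Mbps.
sports highlight package: 24.896 Mbps × 300 s = 7468.8 Mb
Twitch VOD: 6.716 Mbps × 3600 s = 24177.6 Mb
animated explainer: 6.246 Mbps × 600 s = 3747.6 Mb
Total: 35394.0 Mb = 4424.2 MB.
= 4.120 GiB.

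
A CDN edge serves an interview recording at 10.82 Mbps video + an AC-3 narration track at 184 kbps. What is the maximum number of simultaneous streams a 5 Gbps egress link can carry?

454

Audio: 184 kbps = 0.184 Mbps.
Per-viewer media rate: 11.004 Mbps.
5 Gbps = 5,000 Mbps; 5,000 / 11.004 = 454.38 → 454 viewers.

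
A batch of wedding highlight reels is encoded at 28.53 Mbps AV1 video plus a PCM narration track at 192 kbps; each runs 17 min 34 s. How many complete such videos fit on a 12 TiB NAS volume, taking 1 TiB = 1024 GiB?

17 min 34 s = 1054 s
Audio: 192 kbps = 0.192 Mbps.
Total bitrate: 28.722 Mbps.
Per item: 28.722 Mbps × 1054 s = 30,273 Mb = 3,784 MB.
Capacity: 12 TiB = 105,553,116 Mb; 3486.71 items → 3486 complete.

3486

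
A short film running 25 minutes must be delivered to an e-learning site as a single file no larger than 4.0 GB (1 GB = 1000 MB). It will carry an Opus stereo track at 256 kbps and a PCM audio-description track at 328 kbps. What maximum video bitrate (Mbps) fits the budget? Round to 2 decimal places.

Budget: 4.0 GB = 32000.0 Mb.
25 min = 1500 s
Total bitrate budget: 32000.0 Mb / 1500 s = 21.333 Mbps.
Audio total: 256 + 328 = 584 kbps = 0.584 Mbps.
Video: 21.333 − 0.584 = 20.749 Mbps.

20.75 Mbps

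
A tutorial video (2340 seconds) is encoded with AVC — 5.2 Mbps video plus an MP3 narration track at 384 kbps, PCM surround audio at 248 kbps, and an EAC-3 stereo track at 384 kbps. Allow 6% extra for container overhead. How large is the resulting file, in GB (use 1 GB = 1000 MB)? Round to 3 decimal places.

1.927 GB

Audio total: 384 + 248 + 384 = 1016 kbps = 1.016 Mbps.
Total bitrate: 5.2 + 1.016 = 6.216 Mbps.
Stream data: 6.216 Mbps × 2340 s = 14545.4 Mb.
With 6% container overhead: ×1.06.
15,418 Mb ÷ 8 = 1,927 MB → 1.927 GB.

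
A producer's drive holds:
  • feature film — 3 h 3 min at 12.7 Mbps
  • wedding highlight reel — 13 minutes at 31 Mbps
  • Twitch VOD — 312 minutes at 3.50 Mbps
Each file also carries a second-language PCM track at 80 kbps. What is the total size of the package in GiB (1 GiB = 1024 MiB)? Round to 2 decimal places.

Audio: 80 kbps = 0.080 Mbps.
feature film: 12.780 Mbps × 10980 s = 140324.4 Mb
wedding highlight reel: 31.080 Mbps × 780 s = 24242.4 Mb
Twitch VOD: 3.580 Mbps × 18720 s = 67017.6 Mb
Total: 231584.4 Mb = 28948.0 MB.
= 26.96 GiB.

26.96 GiB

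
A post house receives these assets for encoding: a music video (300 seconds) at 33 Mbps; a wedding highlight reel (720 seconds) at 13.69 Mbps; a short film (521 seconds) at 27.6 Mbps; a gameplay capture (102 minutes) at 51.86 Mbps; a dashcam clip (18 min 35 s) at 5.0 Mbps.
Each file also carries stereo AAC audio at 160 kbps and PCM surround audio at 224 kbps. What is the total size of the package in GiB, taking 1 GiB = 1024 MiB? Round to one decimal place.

42.0 GiB

Audio total: 160 + 224 = 384 kbps = 0.384 Mbps.
music video: 33.384 Mbps × 300 s = 10015.2 Mb
wedding highlight reel: 14.074 Mbps × 720 s = 10133.3 Mb
short film: 27.984 Mbps × 521 s = 14579.7 Mb
gameplay capture: 52.244 Mbps × 6120 s = 319733.3 Mb
dashcam clip: 5.384 Mbps × 1115 s = 6003.2 Mb
Total: 360464.6 Mb = 45058.1 MB.
= 41.96 GiB.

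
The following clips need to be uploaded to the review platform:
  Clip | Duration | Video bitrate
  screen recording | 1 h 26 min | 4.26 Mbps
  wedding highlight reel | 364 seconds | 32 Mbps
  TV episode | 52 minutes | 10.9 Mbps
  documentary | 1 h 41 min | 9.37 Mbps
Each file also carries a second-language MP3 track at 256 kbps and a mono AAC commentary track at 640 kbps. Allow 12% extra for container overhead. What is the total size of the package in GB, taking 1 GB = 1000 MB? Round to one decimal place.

Audio total: 256 + 640 = 896 kbps = 0.896 Mbps.
screen recording: 5.156 Mbps × 5160 s × 1.12 = 29797.6 Mb
wedding highlight reel: 32.896 Mbps × 364 s × 1.12 = 13411.0 Mb
TV episode: 11.796 Mbps × 3120 s × 1.12 = 41219.9 Mb
documentary: 10.266 Mbps × 6060 s × 1.12 = 69677.4 Mb
Total: 154105.9 Mb = 19263.2 MB.
= 19.26 GB.

19.3 GB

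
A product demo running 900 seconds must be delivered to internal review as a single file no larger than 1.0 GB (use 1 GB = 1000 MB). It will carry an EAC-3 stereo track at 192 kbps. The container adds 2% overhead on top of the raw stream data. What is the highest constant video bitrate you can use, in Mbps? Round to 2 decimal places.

Budget: 1.0 GB = 8000.0 Mb.
Stream payload after overhead: 8000.0 / 1.02 = 7843.1 Mb.
Total bitrate budget: 7843.1 Mb / 900 s = 8.715 Mbps.
Audio: 192 kbps = 0.192 Mbps.
Video: 8.715 − 0.192 = 8.523 Mbps.

8.52 Mbps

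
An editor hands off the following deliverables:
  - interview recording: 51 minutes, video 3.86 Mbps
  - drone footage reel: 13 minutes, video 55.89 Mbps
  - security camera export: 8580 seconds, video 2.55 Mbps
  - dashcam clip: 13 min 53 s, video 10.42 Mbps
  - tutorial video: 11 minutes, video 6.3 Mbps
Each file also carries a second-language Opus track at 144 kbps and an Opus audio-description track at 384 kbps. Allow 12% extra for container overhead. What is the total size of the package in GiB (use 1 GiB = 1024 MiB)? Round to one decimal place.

Audio total: 144 + 384 = 528 kbps = 0.528 Mbps.
interview recording: 4.388 Mbps × 3060 s × 1.12 = 15038.6 Mb
drone footage reel: 56.418 Mbps × 780 s × 1.12 = 49286.8 Mb
security camera export: 3.078 Mbps × 8580 s × 1.12 = 29578.3 Mb
dashcam clip: 10.948 Mbps × 833 s × 1.12 = 10214.0 Mb
tutorial video: 6.828 Mbps × 660 s × 1.12 = 5047.3 Mb
Total: 109165.0 Mb = 13645.6 MB.
= 12.71 GiB.

12.7 GiB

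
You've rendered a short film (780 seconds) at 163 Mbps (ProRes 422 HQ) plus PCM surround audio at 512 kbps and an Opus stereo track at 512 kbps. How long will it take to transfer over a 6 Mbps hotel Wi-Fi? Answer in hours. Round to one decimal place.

Audio total: 512 + 512 = 1024 kbps = 1.024 Mbps.
Total bitrate: 164.024 Mbps.
File: 164.024 Mbps × 780 s = 127938.7 Mb.
At 6 Mbps: 127938.7 / 6 = 21323.1 s ≈ 5.92 hours.

5.9 hours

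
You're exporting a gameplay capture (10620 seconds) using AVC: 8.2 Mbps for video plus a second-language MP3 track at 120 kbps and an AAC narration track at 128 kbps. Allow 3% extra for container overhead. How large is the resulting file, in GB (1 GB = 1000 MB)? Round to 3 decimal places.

11.551 GB

Audio total: 120 + 128 = 248 kbps = 0.248 Mbps.
Total bitrate: 8.2 + 0.248 = 8.448 Mbps.
Stream data: 8.448 Mbps × 10620 s = 89717.8 Mb.
With 3% container overhead: ×1.03.
92,409 Mb ÷ 8 = 11,551 MB → 11.55 GB.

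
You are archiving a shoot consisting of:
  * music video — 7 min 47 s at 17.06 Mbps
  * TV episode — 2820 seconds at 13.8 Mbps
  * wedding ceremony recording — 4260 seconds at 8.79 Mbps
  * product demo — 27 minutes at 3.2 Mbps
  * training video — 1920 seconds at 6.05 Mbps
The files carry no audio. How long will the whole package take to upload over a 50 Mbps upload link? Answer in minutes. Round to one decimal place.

33.7 minutes

music video: 17.060 Mbps × 467 s = 7967.0 Mb
TV episode: 13.800 Mbps × 2820 s = 38916.0 Mb
wedding ceremony recording: 8.790 Mbps × 4260 s = 37445.4 Mb
product demo: 3.200 Mbps × 1620 s = 5184.0 Mb
training video: 6.050 Mbps × 1920 s = 11616.0 Mb
Total: 101128.4 Mb = 12641.1 MB.
At 50 Mbps: 101128.4 / 50 = 2023 s ≈ 33.7 minutes.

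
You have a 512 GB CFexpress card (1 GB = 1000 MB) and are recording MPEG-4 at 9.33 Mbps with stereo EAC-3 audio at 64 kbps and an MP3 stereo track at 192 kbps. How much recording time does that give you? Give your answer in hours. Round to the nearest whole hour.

119 hours

Audio total: 64 + 192 = 256 kbps = 0.256 Mbps.
Total bitrate: 9.33 + 0.256 = 9.586 Mbps.
Capacity: 512 GB = 4,096,000 Mb.
Recording time: 4,096,000 / 9.586 = 427,290 s ≈ 119 hours.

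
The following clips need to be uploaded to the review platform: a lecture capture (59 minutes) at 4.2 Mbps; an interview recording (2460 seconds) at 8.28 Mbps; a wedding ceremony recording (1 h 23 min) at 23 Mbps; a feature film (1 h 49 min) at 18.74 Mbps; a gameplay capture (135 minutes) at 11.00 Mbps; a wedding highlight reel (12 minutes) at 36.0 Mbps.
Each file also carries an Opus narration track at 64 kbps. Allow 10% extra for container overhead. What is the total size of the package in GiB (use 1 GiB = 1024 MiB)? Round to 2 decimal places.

Audio: 64 kbps = 0.064 Mbps.
lecture capture: 4.264 Mbps × 3540 s × 1.10 = 16604.0 Mb
interview recording: 8.344 Mbps × 2460 s × 1.10 = 22578.9 Mb
wedding ceremony recording: 23.064 Mbps × 4980 s × 1.10 = 126344.6 Mb
feature film: 18.804 Mbps × 6540 s × 1.10 = 135276.0 Mb
gameplay capture: 11.064 Mbps × 8100 s × 1.10 = 98580.2 Mb
wedding highlight reel: 36.064 Mbps × 720 s × 1.10 = 28562.7 Mb
Total: 427946.4 Mb = 53493.3 MB.
= 49.82 GiB.

49.82 GiB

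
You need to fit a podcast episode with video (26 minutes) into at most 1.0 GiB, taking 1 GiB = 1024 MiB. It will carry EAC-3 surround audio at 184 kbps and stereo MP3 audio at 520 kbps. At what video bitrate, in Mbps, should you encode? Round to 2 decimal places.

4.80 Mbps

Budget: 1.0 GiB = 8589.9 Mb.
26 min = 1560 s
Total bitrate budget: 8589.9 Mb / 1560 s = 5.506 Mbps.
Audio total: 184 + 520 = 704 kbps = 0.704 Mbps.
Video: 5.506 − 0.704 = 4.802 Mbps.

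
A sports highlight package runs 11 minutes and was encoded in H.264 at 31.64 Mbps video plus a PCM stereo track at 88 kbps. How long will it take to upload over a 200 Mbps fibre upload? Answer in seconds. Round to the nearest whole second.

105 seconds

11 min = 660 s
Audio: 88 kbps = 0.088 Mbps.
Total bitrate: 31.728 Mbps.
File: 31.728 Mbps × 660 s = 20940.5 Mb.
At 200 Mbps: 20940.5 / 200 = 104.7 s ≈ 105 seconds.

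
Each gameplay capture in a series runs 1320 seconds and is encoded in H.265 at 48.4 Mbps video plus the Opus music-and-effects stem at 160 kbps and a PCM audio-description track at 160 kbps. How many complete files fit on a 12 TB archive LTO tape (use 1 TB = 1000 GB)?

Audio total: 160 + 160 = 320 kbps = 0.320 Mbps.
Total bitrate: 48.720 Mbps.
Per item: 48.720 Mbps × 1320 s = 64,310 Mb = 8,039 MB.
Capacity: 12 TB = 96,000,000 Mb; 1492.76 items → 1492 complete.

1492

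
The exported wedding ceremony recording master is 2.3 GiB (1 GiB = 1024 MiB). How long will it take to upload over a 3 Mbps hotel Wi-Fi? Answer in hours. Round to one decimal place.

File: 2.3 GiB = 19756.8 Mb.
At 3 Mbps: 19756.8 / 3 = 6585.6 s ≈ 1.83 hours.

1.8 hours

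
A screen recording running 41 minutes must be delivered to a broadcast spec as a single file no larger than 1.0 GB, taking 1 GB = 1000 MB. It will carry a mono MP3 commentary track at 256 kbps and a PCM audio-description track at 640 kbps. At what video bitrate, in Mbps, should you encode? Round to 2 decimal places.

2.36 Mbps

Budget: 1.0 GB = 8000.0 Mb.
41 min = 2460 s
Total bitrate budget: 8000.0 Mb / 2460 s = 3.252 Mbps.
Audio total: 256 + 640 = 896 kbps = 0.896 Mbps.
Video: 3.252 − 0.896 = 2.356 Mbps.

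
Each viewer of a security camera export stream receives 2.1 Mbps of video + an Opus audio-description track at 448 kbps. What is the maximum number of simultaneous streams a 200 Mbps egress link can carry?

78

Audio: 448 kbps = 0.448 Mbps.
Per-viewer media rate: 2.548 Mbps.
200 Mbps = 200.0 Mbps; 200.0 / 2.548 = 78.49 → 78 viewers.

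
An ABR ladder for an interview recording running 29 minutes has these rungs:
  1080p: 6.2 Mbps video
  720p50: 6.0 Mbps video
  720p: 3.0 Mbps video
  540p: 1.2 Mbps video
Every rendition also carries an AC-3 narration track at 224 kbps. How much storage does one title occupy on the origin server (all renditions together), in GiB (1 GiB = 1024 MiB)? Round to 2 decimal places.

29 min = 1740 s
Audio: 224 kbps = 0.224 Mbps.
Sum of rendition bitrates: (6.2+0.224) + (6.0+0.224) + (3.0+0.224) + (1.2+0.224) = 17.296 Mbps.
× 1740 s = 30,095 Mb = 3,762 MB = 3.504 GiB.

3.50 GiB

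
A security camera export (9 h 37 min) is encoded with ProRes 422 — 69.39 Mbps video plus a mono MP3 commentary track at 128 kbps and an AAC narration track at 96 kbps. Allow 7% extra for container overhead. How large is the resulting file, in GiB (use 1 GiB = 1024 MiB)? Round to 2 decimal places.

300.20 GiB

9 h 37 min = 577 min = 34620 s
Audio total: 128 + 96 = 224 kbps = 0.224 Mbps.
Total bitrate: 69.39 + 0.224 = 69.614 Mbps.
Stream data: 69.614 Mbps × 34620 s = 2410036.7 Mb.
With 7% container overhead: ×1.07.
2,578,739 Mb = 322,342,405,950 bytes ÷ 1,073,741,824 = 300.2 GiB.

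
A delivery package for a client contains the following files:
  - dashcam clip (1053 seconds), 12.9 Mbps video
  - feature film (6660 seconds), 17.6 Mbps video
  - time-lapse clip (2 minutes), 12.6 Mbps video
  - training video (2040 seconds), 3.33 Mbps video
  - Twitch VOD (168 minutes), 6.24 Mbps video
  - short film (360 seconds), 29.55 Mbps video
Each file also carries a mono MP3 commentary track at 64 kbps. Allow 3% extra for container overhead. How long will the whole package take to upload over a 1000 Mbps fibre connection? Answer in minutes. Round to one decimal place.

Audio: 64 kbps = 0.064 Mbps.
dashcam clip: 12.964 Mbps × 1053 s × 1.03 = 14060.6 Mb
feature film: 17.664 Mbps × 6660 s × 1.03 = 121171.5 Mb
time-lapse clip: 12.664 Mbps × 120 s × 1.03 = 1565.3 Mb
training video: 3.394 Mbps × 2040 s × 1.03 = 7131.5 Mb
Twitch VOD: 6.304 Mbps × 10080 s × 1.03 = 65450.6 Mb
short film: 29.614 Mbps × 360 s × 1.03 = 10980.9 Mb
Total: 220360.4 Mb = 27545.0 MB.
At 1000 Mbps: 220360.4 / 1000 = 220 s ≈ 3.67 minutes.

3.7 minutes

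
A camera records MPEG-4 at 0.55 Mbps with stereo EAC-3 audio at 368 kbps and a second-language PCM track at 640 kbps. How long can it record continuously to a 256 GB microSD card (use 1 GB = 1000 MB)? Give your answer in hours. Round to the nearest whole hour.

Audio total: 368 + 640 = 1008 kbps = 1.008 Mbps.
Total bitrate: 0.55 + 1.008 = 1.558 Mbps.
Capacity: 256 GB = 2,048,000 Mb.
Recording time: 2,048,000 / 1.558 = 1,314,506 s ≈ 365 hours.

365 hours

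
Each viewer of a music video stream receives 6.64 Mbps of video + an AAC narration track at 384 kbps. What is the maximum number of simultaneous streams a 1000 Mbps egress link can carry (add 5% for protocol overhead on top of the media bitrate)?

135

Audio: 384 kbps = 0.384 Mbps.
Per-viewer media rate: 7.024 Mbps.
On the wire with 5% overhead: 7.375 Mbps.
1000 Mbps = 1,000 Mbps; 1,000 / 7.375 = 135.59 → 135 viewers.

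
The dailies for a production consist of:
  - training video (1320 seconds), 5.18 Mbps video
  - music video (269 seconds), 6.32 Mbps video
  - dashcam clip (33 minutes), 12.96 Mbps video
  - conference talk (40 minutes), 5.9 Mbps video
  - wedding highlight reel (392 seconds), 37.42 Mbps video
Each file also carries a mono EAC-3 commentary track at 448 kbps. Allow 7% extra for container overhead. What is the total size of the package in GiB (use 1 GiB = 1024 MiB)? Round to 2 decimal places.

8.21 GiB

Audio: 448 kbps = 0.448 Mbps.
training video: 5.628 Mbps × 1320 s × 1.07 = 7949.0 Mb
music video: 6.768 Mbps × 269 s × 1.07 = 1948.0 Mb
dashcam clip: 13.408 Mbps × 1980 s × 1.07 = 28406.2 Mb
conference talk: 6.348 Mbps × 2400 s × 1.07 = 16301.7 Mb
wedding highlight reel: 37.868 Mbps × 392 s × 1.07 = 15883.4 Mb
Total: 70488.2 Mb = 8811.0 MB.
= 8.206 GiB.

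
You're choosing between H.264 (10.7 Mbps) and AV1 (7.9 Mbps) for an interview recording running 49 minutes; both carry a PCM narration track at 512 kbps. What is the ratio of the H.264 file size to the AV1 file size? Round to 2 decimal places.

1.33

49 min = 2940 s
Audio: 512 kbps = 0.512 Mbps.
H.264: 11.212 Mbps × 2940 s = 32963.3 Mb = 4.120 GB.
AV1: 8.412 Mbps × 2940 s = 24731.3 Mb = 3.091 GB.
Ratio: 4.120 / 3.091 = 1.333.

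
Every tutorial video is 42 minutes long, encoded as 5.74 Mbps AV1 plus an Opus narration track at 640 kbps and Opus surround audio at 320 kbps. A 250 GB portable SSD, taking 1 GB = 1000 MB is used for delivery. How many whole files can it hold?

42 min = 2520 s
Audio total: 640 + 320 = 960 kbps = 0.960 Mbps.
Total bitrate: 6.700 Mbps.
Per item: 6.700 Mbps × 2520 s = 16,884 Mb = 2,110 MB.
Capacity: 250 GB = 2,000,000 Mb; 118.46 items → 118 complete.

118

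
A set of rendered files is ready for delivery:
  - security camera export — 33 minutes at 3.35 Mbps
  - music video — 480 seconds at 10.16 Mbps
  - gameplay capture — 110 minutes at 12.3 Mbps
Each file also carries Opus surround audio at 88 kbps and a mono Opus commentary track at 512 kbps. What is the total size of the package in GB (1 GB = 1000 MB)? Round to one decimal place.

Audio total: 88 + 512 = 600 kbps = 0.600 Mbps.
security camera export: 3.950 Mbps × 1980 s = 7821.0 Mb
music video: 10.760 Mbps × 480 s = 5164.8 Mb
gameplay capture: 12.900 Mbps × 6600 s = 85140.0 Mb
Total: 98125.8 Mb = 12265.7 MB.
= 12.27 GB.

12.3 GB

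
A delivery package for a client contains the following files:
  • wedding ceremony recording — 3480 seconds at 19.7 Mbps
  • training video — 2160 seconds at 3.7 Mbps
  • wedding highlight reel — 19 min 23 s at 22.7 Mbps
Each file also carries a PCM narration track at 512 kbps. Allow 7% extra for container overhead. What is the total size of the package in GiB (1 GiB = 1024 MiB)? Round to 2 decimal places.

13.26 GiB

Audio: 512 kbps = 0.512 Mbps.
wedding ceremony recording: 20.212 Mbps × 3480 s × 1.07 = 75261.4 Mb
training video: 4.212 Mbps × 2160 s × 1.07 = 9734.8 Mb
wedding highlight reel: 23.212 Mbps × 1163 s × 1.07 = 28885.2 Mb
Total: 113881.4 Mb = 14235.2 MB.
= 13.26 GiB.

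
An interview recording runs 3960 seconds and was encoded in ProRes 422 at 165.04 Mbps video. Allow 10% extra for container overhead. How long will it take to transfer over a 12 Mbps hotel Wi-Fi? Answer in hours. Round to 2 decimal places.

File: 165.040 Mbps × 3960 s = 653558.4 Mb.
With 10% container overhead: ×1.10. → 718914.2 Mb.
At 12 Mbps: 718914.2 / 12 = 59909.5 s ≈ 16.6 hours.

16.64 hours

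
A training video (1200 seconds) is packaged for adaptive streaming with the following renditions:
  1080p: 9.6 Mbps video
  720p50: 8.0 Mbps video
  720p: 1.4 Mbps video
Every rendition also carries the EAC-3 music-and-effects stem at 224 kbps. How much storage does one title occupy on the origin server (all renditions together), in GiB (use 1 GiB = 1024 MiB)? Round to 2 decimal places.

2.75 GiB

Audio: 224 kbps = 0.224 Mbps.
Sum of rendition bitrates: (9.6+0.224) + (8.0+0.224) + (1.4+0.224) = 19.672 Mbps.
× 1200 s = 23,606 Mb = 2,951 MB = 2.748 GiB.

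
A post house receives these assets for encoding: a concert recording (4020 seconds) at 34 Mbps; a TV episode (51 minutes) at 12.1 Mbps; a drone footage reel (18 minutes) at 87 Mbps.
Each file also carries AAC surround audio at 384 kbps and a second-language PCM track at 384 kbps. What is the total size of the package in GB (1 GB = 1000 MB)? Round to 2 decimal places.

34.24 GB

Audio total: 384 + 384 = 768 kbps = 0.768 Mbps.
concert recording: 34.768 Mbps × 4020 s = 139767.4 Mb
TV episode: 12.868 Mbps × 3060 s = 39376.1 Mb
drone footage reel: 87.768 Mbps × 1080 s = 94789.4 Mb
Total: 273932.9 Mb = 34241.6 MB.
= 34.24 GB.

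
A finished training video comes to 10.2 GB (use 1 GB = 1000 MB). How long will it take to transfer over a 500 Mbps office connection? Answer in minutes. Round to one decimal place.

File: 10.2 GB = 81600.0 Mb.
At 500 Mbps: 81600.0 / 500 = 163.2 s ≈ 2.72 minutes.

2.7 minutes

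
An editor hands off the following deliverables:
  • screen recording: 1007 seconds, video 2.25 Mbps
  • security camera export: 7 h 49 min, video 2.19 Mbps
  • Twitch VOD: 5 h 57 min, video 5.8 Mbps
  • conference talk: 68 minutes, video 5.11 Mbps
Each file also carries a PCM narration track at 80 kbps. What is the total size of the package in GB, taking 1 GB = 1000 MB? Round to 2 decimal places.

Audio: 80 kbps = 0.080 Mbps.
screen recording: 2.330 Mbps × 1007 s = 2346.3 Mb
security camera export: 2.270 Mbps × 28140 s = 63877.8 Mb
Twitch VOD: 5.880 Mbps × 21420 s = 125949.6 Mb
conference talk: 5.190 Mbps × 4080 s = 21175.2 Mb
Total: 213348.9 Mb = 26668.6 MB.
= 26.67 GB.

26.67 GB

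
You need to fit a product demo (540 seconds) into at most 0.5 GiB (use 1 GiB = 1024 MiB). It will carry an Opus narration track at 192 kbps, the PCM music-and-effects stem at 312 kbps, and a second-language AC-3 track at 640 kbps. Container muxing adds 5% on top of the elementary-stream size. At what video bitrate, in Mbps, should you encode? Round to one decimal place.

6.4 Mbps

Budget: 0.5 GiB = 4295.0 Mb.
Stream payload after overhead: 4295.0 / 1.05 = 4090.4 Mb.
Total bitrate budget: 4090.4 Mb / 540 s = 7.575 Mbps.
Audio total: 192 + 312 + 640 = 1144 kbps = 1.144 Mbps.
Video: 7.575 − 1.144 = 6.431 Mbps.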